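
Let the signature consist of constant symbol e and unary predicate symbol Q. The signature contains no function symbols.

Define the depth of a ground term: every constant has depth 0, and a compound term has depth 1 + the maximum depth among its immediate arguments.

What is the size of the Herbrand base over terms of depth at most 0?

First count ground terms of depth ≤ 0.
With no function symbols every ground term is a constant, so there is exactly 1 ground term at every depth bound.
N_0 = 1
Explicitly: e.
So |H| = 1.
Ground atoms are formed by filling each argument slot of a predicate with a term from H, so an r-ary predicate gives |H|^r atoms:
  Q: 1
Total ground atoms: 1.

1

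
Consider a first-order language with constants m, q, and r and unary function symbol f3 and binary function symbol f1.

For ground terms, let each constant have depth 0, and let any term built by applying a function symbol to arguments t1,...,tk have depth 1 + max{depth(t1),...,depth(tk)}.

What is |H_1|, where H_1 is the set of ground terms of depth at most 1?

15

Write N_k for the number of ground terms of depth ≤ k. A term of depth ≤ k is either a constant or a function symbol applied to arguments of depth ≤ k−1, so N_k = 3 + N_{k-1} + N_{k-1}^2.
N_0 = 3
N_1 = 3 + 3 + 3^2 = 15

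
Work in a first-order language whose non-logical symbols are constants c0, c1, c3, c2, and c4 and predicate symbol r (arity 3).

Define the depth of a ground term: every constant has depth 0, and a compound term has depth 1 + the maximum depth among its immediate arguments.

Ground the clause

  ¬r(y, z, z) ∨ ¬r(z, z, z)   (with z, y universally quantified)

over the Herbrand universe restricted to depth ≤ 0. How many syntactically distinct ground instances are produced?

25

Ground terms of depth ≤ 0:
  With no function symbols every ground term is a constant, so there are exactly 5 ground terms at every depth bound.
  N_0 = 5
So there are 5 ground terms available for substitution.
The body mentions every one of the 2 quantified variables; since ground terms form a free algebra, no two substitutions collapse to the same formula.
Number of ground instances = 5^2 = 25.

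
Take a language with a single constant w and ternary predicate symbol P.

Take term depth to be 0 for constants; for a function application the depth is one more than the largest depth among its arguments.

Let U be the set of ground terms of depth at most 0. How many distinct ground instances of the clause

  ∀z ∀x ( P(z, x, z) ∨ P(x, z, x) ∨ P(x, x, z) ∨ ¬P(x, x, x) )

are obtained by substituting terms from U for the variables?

Ground terms of depth ≤ 0:
  With no function symbols every ground term is a constant, so there is exactly 1 ground term at every depth bound.
  N_0 = 1
  Explicitly: w.
So there is exactly 1 ground term available for substitution.
Each of z, x ranges independently over the available ground terms, and distinct assignments produce distinct instances.
Number of ground instances = 1^2 = 1.

1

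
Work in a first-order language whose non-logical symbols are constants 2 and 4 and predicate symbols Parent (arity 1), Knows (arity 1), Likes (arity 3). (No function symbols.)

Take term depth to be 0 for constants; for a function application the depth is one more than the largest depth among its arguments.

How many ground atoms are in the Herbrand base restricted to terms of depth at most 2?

First count ground terms of depth ≤ 2.
With no function symbols every ground term is a constant, so there are exactly 2 ground terms at every depth bound.
N_0 = 2
N_1 = 2
N_2 = 2
So |H| = 2.
Ground atoms are formed by filling each argument slot of a predicate with a term from H, so an r-ary predicate gives |H|^r atoms:
  Parent: 2;  Knows: 2;  Likes: 2^3 = 8
Total ground atoms: 2 + 2 + 8 = 12.

12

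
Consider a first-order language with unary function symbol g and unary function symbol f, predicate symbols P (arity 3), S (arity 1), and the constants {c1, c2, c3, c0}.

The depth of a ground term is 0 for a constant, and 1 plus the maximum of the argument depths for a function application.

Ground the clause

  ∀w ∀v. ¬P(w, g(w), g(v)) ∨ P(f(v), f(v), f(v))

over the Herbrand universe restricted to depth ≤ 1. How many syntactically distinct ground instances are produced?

Ground terms of depth ≤ 1:
  Write N_k for the number of ground terms of depth ≤ k. A term of depth ≤ k is either a constant or a function symbol applied to arguments of depth ≤ k−1, so N_k = 4 + N_{k-1} + N_{k-1}.
  N_0 = 4
  N_1 = 4 + 4 + 4 = 12
  Explicitly: c1, c2, c3, c0, g(c1), g(c2), g(c3), g(c0), f(c1), f(c2), f(c3), f(c0).
So there are 12 ground terms available for substitution.
The body mentions every one of the 2 quantified variables; since ground terms form a free algebra, no two substitutions collapse to the same formula.
Number of ground instances = 12^2 = 144.

144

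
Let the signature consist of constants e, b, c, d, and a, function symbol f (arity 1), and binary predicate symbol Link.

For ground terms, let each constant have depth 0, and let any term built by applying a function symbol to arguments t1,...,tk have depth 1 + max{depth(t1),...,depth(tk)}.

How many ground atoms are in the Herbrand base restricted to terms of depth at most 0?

25

First count ground terms of depth ≤ 0.
Write N_k for the number of ground terms of depth ≤ k. A term of depth ≤ k is either a constant or a function symbol applied to arguments of depth ≤ k−1, so N_k = 5 + N_{k-1}.
N_0 = 5
Explicitly: e, b, c, d, a.
So |H| = 5.
Each predicate of arity r yields |H|^r ground atoms (one per choice of an r-tuple from H):
  Link: 5^2 = 25
Total ground atoms: 25.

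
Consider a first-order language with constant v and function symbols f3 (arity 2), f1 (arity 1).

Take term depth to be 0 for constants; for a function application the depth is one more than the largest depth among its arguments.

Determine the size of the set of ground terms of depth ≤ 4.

33673

Let N_k count ground terms of depth at most k. Each non-constant term of depth ≤ k is some function symbol applied to depth-≤(k−1) arguments, giving N_k = 1 + N_{k-1}^2 + N_{k-1}.
N_0 = 1
N_1 = 1 + 1^2 + 1 = 3
N_2 = 1 + 3^2 + 3 = 13
N_3 = 1 + 13^2 + 13 = 183
N_4 = 1 + 183^2 + 183 = 33673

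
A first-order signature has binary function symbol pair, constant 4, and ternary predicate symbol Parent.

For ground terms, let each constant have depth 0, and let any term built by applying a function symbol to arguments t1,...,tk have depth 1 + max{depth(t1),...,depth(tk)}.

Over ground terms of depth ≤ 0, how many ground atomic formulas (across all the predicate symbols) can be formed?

First count ground terms of depth ≤ 0.
If N_k denotes the number of depth-≤k ground terms, the 1 constant gives N_0 = 1, and each function symbol of arity r contributes N_{k-1}^r new terms at level k: N_k = 1 + N_{k-1}^2.
N_0 = 1
So |H| = 1.
For each predicate symbol, the number of ground atoms is |H| raised to its arity; summing:
  Parent: 1^3 = 1
Total ground atoms: 1.

1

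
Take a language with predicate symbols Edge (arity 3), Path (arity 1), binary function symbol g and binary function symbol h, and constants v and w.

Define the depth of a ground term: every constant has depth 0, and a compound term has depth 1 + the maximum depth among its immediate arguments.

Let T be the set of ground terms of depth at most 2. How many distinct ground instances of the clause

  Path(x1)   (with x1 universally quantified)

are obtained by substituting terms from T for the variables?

202

Ground terms of depth ≤ 2:
  Let N_k count ground terms of depth at most k. Each non-constant term of depth ≤ k is some function symbol applied to depth-≤(k−1) arguments, giving N_k = 2 + N_{k-1}^2 + N_{k-1}^2.
  N_0 = 2
  N_1 = 2 + 2^2 + 2^2 = 10
  N_2 = 2 + 10^2 + 10^2 = 202
So there are 202 ground terms available for substitution.
There is 1 variable to instantiate (x1),  occurring in at least one literal, so different choices give different ground instances.
Number of ground instances = 202.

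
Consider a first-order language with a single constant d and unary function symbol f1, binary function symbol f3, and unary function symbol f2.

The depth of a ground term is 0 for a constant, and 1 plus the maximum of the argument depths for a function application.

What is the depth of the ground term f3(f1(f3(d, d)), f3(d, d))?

3

depth(f3(d, d)) = 1 + max(0, 0) = 1
depth(f1(f3(d, d))) = 1 + depth(f3(d, d)) = 1 + 1 = 2
depth(f3(f1(f3(d, d)), f3(d, d))) = 1 + max(2, 1) = 3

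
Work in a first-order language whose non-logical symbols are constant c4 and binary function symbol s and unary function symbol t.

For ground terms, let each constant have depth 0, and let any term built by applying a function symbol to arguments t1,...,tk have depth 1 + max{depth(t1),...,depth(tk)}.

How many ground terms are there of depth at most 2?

Let N_k = |{terms of depth ≤ k}|. Then N_0 = 1 and N_k = 1 + N_{k-1}^2 + N_{k-1} for k ≥ 1 (one summand per function symbol, arity giving the exponent).
N_0 = 1
N_1 = 1 + 1^2 + 1 = 3
N_2 = 1 + 3^2 + 3 = 13

13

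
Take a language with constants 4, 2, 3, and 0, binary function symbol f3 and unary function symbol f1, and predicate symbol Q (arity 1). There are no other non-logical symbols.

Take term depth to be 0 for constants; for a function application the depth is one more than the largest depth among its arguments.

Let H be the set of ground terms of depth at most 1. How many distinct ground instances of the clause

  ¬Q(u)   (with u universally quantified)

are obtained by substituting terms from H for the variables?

Ground terms of depth ≤ 1:
  Write N_k for the number of ground terms of depth ≤ k. A term of depth ≤ k is either a constant or a function symbol applied to arguments of depth ≤ k−1, so N_k = 4 + N_{k-1}^2 + N_{k-1}.
  N_0 = 4
  N_1 = 4 + 4^2 + 4 = 24
So there are 24 ground terms available for substitution.
The clause has 1 distinct variable (u), which appears in the body. In the free term algebra distinct substitutions yield syntactically distinct ground instances.
Number of ground instances = 24.

24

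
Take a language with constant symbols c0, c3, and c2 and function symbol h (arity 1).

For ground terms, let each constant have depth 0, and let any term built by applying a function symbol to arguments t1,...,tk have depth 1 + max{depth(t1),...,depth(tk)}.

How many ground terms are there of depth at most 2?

Let N_k = |{terms of depth ≤ k}|. Then N_0 = 3 and N_k = 3 + N_{k-1} for k ≥ 1 (one summand per function symbol, arity giving the exponent).
N_0 = 3
N_1 = 3 + 3 = 6
N_2 = 3 + 6 = 9

9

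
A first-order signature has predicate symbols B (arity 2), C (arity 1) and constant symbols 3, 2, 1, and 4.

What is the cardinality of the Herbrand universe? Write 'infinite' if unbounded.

There are no function symbols, so every ground term is one of the 4 constants.
The Herbrand universe is {3, 2, 1, 4}, which is finite with 4 elements.

4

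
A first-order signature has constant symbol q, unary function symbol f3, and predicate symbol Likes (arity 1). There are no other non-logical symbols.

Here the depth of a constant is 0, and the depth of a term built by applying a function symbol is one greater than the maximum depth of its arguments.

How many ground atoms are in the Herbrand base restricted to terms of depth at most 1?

First count ground terms of depth ≤ 1.
Let N_k count ground terms of depth at most k. Each non-constant term of depth ≤ k is some function symbol applied to depth-≤(k−1) arguments, giving N_k = 1 + N_{k-1}.
N_0 = 1
N_1 = 1 + 1 = 2
Explicitly: q, f3(q).
So |H| = 2.
For each predicate symbol, the number of ground atoms is |H| raised to its arity; summing:
  Likes: 2
Total ground atoms: 2.

2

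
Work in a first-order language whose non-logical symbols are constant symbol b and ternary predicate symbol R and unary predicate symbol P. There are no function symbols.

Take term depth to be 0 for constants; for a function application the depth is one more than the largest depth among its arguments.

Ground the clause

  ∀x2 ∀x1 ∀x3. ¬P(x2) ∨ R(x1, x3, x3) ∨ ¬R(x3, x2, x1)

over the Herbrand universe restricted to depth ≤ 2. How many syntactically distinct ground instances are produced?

1

Ground terms of depth ≤ 2:
  With no function symbols every ground term is a constant, so there is exactly 1 ground term at every depth bound.
  N_0 = 1
  N_1 = 1
  N_2 = 1
  Explicitly: b.
So there is exactly 1 ground term available for substitution.
The clause has 3 distinct variables (x2, x1, x3), each appearing in the body. In the free term algebra distinct substitutions yield syntactically distinct ground instances.
Number of ground instances = 1^3 = 1.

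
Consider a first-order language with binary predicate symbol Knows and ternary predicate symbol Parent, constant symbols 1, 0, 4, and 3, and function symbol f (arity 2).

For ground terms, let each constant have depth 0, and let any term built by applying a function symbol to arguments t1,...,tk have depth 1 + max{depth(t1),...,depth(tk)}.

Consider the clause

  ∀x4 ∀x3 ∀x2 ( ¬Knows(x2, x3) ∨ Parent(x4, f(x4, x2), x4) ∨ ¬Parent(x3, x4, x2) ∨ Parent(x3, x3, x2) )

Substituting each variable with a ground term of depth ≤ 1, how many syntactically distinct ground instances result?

8000

Ground terms of depth ≤ 1:
  Let N_k count ground terms of depth at most k. Each non-constant term of depth ≤ k is some function symbol applied to depth-≤(k−1) arguments, giving N_k = 4 + N_{k-1}^2.
  N_0 = 4
  N_1 = 4 + 4^2 = 20
So there are 20 ground terms available for substitution.
Each of x4, x3, x2 ranges independently over the available ground terms, and distinct assignments produce distinct instances.
Number of ground instances = 20^3 = 8000.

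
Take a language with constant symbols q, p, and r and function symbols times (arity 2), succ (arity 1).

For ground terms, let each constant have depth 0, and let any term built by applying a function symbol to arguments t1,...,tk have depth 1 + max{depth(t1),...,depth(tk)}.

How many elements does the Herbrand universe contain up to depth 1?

15

Let N_k count ground terms of depth at most k. Each non-constant term of depth ≤ k is some function symbol applied to depth-≤(k−1) arguments, giving N_k = 3 + N_{k-1}^2 + N_{k-1}.
N_0 = 3
N_1 = 3 + 3^2 + 3 = 15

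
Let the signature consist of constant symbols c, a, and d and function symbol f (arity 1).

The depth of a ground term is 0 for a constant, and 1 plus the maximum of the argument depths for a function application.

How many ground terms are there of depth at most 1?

Let N_k count ground terms of depth at most k. Each non-constant term of depth ≤ k is some function symbol applied to depth-≤(k−1) arguments, giving N_k = 3 + N_{k-1}.
N_0 = 3
N_1 = 3 + 3 = 6
Explicitly: c, a, d, f(c), f(a), f(d).

6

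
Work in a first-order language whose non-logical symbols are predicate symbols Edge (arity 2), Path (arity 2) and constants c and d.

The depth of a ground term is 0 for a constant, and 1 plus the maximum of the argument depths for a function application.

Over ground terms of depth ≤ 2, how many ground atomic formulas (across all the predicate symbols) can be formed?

First count ground terms of depth ≤ 2.
With no function symbols every ground term is a constant, so there are exactly 2 ground terms at every depth bound.
N_0 = 2
N_1 = 2
N_2 = 2
So |H| = 2.
Each predicate of arity r yields |H|^r ground atoms (one per choice of an r-tuple from H):
  Edge: 2^2 = 4;  Path: 2^2 = 4
Total ground atoms: 4 + 4 = 8.

8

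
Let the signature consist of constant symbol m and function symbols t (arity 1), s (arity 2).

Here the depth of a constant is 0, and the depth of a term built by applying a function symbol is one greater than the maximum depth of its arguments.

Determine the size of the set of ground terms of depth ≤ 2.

If N_k denotes the number of depth-≤k ground terms, the 1 constant gives N_0 = 1, and each function symbol of arity r contributes N_{k-1}^r new terms at level k: N_k = 1 + N_{k-1} + N_{k-1}^2.
N_0 = 1
N_1 = 1 + 1 + 1^2 = 3
N_2 = 1 + 3 + 3^2 = 13

13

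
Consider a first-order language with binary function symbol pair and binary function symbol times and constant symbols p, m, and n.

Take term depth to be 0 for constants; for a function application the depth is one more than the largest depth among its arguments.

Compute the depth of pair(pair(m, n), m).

depth(pair(m, n)) = 1 + max(0, 0) = 1
depth(pair(pair(m, n), m)) = 1 + max(1, 0) = 2

2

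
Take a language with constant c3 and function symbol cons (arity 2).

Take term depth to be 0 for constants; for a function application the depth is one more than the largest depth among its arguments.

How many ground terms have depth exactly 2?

3

Write N_k for the number of ground terms of depth ≤ k. A term of depth ≤ k is either a constant or a function symbol applied to arguments of depth ≤ k−1, so N_k = 1 + N_{k-1}^2.
N_0 = 1
N_1 = 1 + 1^2 = 2
N_2 = 1 + 2^2 = 5
Terms of depth exactly 2: N_2 − N_1 = 5 − 2 = 3.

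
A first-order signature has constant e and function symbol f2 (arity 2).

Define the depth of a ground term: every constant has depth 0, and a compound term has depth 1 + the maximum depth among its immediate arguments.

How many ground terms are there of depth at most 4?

If N_k denotes the number of depth-≤k ground terms, the 1 constant gives N_0 = 1, and each function symbol of arity r contributes N_{k-1}^r new terms at level k: N_k = 1 + N_{k-1}^2.
N_0 = 1
N_1 = 1 + 1^2 = 2
N_2 = 1 + 2^2 = 5
N_3 = 1 + 5^2 = 26
N_4 = 1 + 26^2 = 677

677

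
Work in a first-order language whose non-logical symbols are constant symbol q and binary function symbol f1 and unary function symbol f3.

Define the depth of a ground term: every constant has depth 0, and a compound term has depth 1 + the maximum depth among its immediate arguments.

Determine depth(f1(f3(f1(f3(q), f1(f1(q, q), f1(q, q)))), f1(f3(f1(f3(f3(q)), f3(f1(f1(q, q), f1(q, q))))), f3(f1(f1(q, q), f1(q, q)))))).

7

depth(f3(q)) = 1 + depth(q) = 1 + 0 = 1
depth(f1(q, q)) = 1 + max(0, 0) = 1
depth(f1(f1(q, q), f1(q, q))) = 1 + max(1, 1) = 2
depth(f1(f3(q), f1(f1(q, q), f1(q, q)))) = 1 + max(1, 2) = 3
depth(f3(f1(f3(q), f1(f1(q, q), f1(q, q))))) = 1 + depth(f1(f3(q), f1(f1(q, q), f1(q, q)))) = 1 + 3 = 4
depth(f3(f3(q))) = 1 + depth(f3(q)) = 1 + 1 = 2
depth(f3(f1(f1(q, q), f1(q, q)))) = 1 + depth(f1(f1(q, q), f1(q, q))) = 1 + 2 = 3
depth(f1(f3(f3(q)), f3(f1(f1(q, q), f1(q, q))))) = 1 + max(2, 3) = 4
depth(f3(f1(f3(f3(q)), f3(f1(f1(q, q), f1(q, q)))))) = 1 + depth(f1(f3(f3(q)), f3(f1(f1(q, q), f1(q, q))))) = 1 + 4 = 5
depth(f1(f3(f1(f3(f3(q)), f3(f1(f1(q, q), f1(q, q))))), f3(f1(f1(q, q), f1(q, q))))) = 1 + max(5, 3) = 6
depth(f1(f3(f1(f3(q), f1(f1(q, q), f1(q, q)))), f1(f3(f1(f3(f3(q)), f3(f1(f1(q, q), f1(q, q))))), f3(f1(f1(q, q), f1(q, q)))))) = 1 + max(4, 6) = 7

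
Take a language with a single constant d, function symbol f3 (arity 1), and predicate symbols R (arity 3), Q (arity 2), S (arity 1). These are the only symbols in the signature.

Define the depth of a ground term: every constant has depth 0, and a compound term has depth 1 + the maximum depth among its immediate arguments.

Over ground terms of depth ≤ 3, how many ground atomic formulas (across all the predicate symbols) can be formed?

First count ground terms of depth ≤ 3.
Write N_k for the number of ground terms of depth ≤ k. A term of depth ≤ k is either a constant or a function symbol applied to arguments of depth ≤ k−1, so N_k = 1 + N_{k-1}.
N_0 = 1
N_1 = 1 + 1 = 2
N_2 = 1 + 2 = 3
N_3 = 1 + 3 = 4
So |H| = 4.
A ground atom is a predicate applied to a tuple of terms from H, so the count is the sum over predicates of |H|^arity:
  R: 4^3 = 64;  Q: 4^2 = 16;  S: 4
Total ground atoms: 64 + 16 + 4 = 84.

84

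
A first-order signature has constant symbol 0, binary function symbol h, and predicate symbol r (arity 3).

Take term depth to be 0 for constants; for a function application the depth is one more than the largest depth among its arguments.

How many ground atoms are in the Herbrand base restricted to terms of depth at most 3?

First count ground terms of depth ≤ 3.
Write N_k for the number of ground terms of depth ≤ k. A term of depth ≤ k is either a constant or a function symbol applied to arguments of depth ≤ k−1, so N_k = 1 + N_{k-1}^2.
N_0 = 1
N_1 = 1 + 1^2 = 2
N_2 = 1 + 2^2 = 5
N_3 = 1 + 5^2 = 26
So |H| = 26.
A ground atom is a predicate applied to a tuple of terms from H, so the count is the sum over predicates of |H|^arity:
  r: 26^3 = 17576
Total ground atoms: 17576.

17576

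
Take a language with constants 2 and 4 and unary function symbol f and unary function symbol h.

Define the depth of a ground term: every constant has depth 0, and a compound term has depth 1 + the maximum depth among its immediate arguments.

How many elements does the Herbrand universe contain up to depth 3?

30

Let N_k = |{terms of depth ≤ k}|. Then N_0 = 2 and N_k = 2 + N_{k-1} + N_{k-1} for k ≥ 1 (one summand per function symbol, arity giving the exponent).
N_0 = 2
N_1 = 2 + 2 + 2 = 6
N_2 = 2 + 6 + 6 = 14
N_3 = 2 + 14 + 14 = 30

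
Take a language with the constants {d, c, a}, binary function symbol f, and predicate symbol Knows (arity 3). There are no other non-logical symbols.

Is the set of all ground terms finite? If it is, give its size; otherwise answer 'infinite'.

The signature has at least one function symbol (f, arity 2) and at least one constant (d).
Iterating f gives infinitely many distinct ground terms: d, f(d, d), f(f(d, d), f(d, d)), ...
So the Herbrand universe is infinite.

infinite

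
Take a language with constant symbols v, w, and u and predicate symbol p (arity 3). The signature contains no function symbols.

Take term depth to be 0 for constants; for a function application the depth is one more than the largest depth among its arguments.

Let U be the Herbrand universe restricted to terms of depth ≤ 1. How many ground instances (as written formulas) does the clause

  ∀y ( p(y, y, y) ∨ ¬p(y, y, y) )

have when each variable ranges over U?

3

Ground terms of depth ≤ 1:
  With no function symbols every ground term is a constant, so there are exactly 3 ground terms at every depth bound.
  N_0 = 3
  N_1 = 3
  Explicitly: v, w, u.
So there are 3 ground terms available for substitution.
There is 1 variable to instantiate (y),  occurring in at least one literal, so different choices give different ground instances.
Number of ground instances = 3.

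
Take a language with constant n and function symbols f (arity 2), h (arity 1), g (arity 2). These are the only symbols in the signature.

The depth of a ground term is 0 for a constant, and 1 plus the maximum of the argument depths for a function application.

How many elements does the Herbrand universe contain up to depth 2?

37

Write N_k for the number of ground terms of depth ≤ k. A term of depth ≤ k is either a constant or a function symbol applied to arguments of depth ≤ k−1, so N_k = 1 + N_{k-1}^2 + N_{k-1} + N_{k-1}^2.
N_0 = 1
N_1 = 1 + 1^2 + 1 + 1^2 = 4
N_2 = 1 + 4^2 + 4 + 4^2 = 37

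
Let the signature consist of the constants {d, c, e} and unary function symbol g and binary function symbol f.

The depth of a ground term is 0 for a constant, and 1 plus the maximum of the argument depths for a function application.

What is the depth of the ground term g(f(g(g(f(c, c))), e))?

5

depth(f(c, c)) = 1 + max(0, 0) = 1
depth(g(f(c, c))) = 1 + depth(f(c, c)) = 1 + 1 = 2
depth(g(g(f(c, c)))) = 1 + depth(g(f(c, c))) = 1 + 2 = 3
depth(f(g(g(f(c, c))), e)) = 1 + max(3, 0) = 4
depth(g(f(g(g(f(c, c))), e))) = 1 + depth(f(g(g(f(c, c))), e)) = 1 + 4 = 5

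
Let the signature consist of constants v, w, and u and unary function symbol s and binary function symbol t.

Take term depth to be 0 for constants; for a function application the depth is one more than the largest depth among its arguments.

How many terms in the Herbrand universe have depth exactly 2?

Count level by level. With function symbols s/1, t/2, the terms of depth ≤ k are the 3 constants together with each function applied to depth-≤(k−1) tuples, so N_k = 3 + N_{k-1} + N_{k-1}^2.
N_0 = 3
N_1 = 3 + 3 + 3^2 = 15
N_2 = 3 + 15 + 15^2 = 243
Terms of depth exactly 2: N_2 − N_1 = 243 − 15 = 228.

228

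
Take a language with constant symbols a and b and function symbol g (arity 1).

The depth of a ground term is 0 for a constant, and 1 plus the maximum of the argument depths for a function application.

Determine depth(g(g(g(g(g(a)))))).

5

depth(g(a)) = 1 + depth(a) = 1 + 0 = 1
depth(g(g(a))) = 1 + depth(g(a)) = 1 + 1 = 2
depth(g(g(g(a)))) = 1 + depth(g(g(a))) = 1 + 2 = 3
depth(g(g(g(g(a))))) = 1 + depth(g(g(g(a)))) = 1 + 3 = 4
depth(g(g(g(g(g(a)))))) = 1 + depth(g(g(g(g(a))))) = 1 + 4 = 5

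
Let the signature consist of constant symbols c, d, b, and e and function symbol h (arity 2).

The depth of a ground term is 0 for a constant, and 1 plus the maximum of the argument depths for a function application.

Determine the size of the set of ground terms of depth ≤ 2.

404

If N_k denotes the number of depth-≤k ground terms, the 4 constants give N_0 = 4, and each function symbol of arity r contributes N_{k-1}^r new terms at level k: N_k = 4 + N_{k-1}^2.
N_0 = 4
N_1 = 4 + 4^2 = 20
N_2 = 4 + 20^2 = 404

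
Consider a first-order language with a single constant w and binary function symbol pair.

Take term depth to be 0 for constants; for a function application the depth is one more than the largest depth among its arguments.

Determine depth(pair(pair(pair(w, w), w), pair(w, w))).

3

depth(pair(w, w)) = 1 + max(0, 0) = 1
depth(pair(pair(w, w), w)) = 1 + max(1, 0) = 2
depth(pair(pair(pair(w, w), w), pair(w, w))) = 1 + max(2, 1) = 3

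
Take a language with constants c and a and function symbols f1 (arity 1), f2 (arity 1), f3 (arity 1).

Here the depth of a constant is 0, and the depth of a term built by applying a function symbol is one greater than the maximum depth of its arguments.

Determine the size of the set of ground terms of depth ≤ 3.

80

If N_k denotes the number of depth-≤k ground terms, the 2 constants give N_0 = 2, and each function symbol of arity r contributes N_{k-1}^r new terms at level k: N_k = 2 + N_{k-1} + N_{k-1} + N_{k-1}.
N_0 = 2
N_1 = 2 + 2 + 2 + 2 = 8
N_2 = 2 + 8 + 8 + 8 = 26
N_3 = 2 + 26 + 26 + 26 = 80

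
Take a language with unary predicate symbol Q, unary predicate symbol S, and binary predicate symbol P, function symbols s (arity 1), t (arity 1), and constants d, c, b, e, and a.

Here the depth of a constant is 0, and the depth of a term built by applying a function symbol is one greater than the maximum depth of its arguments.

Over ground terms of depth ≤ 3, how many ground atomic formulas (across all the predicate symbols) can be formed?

5775

First count ground terms of depth ≤ 3.
If N_k denotes the number of depth-≤k ground terms, the 5 constants give N_0 = 5, and each function symbol of arity r contributes N_{k-1}^r new terms at level k: N_k = 5 + N_{k-1} + N_{k-1}.
N_0 = 5
N_1 = 5 + 5 + 5 = 15
N_2 = 5 + 15 + 15 = 35
N_3 = 5 + 35 + 35 = 75
So |H| = 75.
For each predicate symbol, the number of ground atoms is |H| raised to its arity; summing:
  Q: 75;  S: 75;  P: 75^2 = 5625
Total ground atoms: 75 + 75 + 5625 = 5775.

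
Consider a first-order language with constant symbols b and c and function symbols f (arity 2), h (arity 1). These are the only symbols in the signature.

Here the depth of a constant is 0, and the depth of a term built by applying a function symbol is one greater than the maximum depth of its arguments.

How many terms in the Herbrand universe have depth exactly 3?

5478

Count level by level. With function symbols f/2, h/1, the terms of depth ≤ k are the 2 constants together with each function applied to depth-≤(k−1) tuples, so N_k = 2 + N_{k-1}^2 + N_{k-1}.
N_0 = 2
N_1 = 2 + 2^2 + 2 = 8
N_2 = 2 + 8^2 + 8 = 74
N_3 = 2 + 74^2 + 74 = 5552
Terms of depth exactly 3: N_3 − N_2 = 5552 − 74 = 5478.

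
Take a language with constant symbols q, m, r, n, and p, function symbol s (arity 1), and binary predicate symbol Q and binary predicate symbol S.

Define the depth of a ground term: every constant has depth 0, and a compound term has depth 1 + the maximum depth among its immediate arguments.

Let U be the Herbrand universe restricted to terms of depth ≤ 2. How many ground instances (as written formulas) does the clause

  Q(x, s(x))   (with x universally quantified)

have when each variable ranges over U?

15

Ground terms of depth ≤ 2:
  Let N_k count ground terms of depth at most k. Each non-constant term of depth ≤ k is some function symbol applied to depth-≤(k−1) arguments, giving N_k = 5 + N_{k-1}.
  N_0 = 5
  N_1 = 5 + 5 = 10
  N_2 = 5 + 10 = 15
So there are 15 ground terms available for substitution.
The variable x ranges independently over the available ground terms, and distinct assignments produce distinct instances.
Number of ground instances = 15.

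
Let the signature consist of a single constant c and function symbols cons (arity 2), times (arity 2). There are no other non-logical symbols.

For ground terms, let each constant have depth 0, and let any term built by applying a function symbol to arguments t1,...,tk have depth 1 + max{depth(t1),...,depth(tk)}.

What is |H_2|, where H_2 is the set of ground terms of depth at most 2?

Let N_k = |{terms of depth ≤ k}|. Then N_0 = 1 and N_k = 1 + N_{k-1}^2 + N_{k-1}^2 for k ≥ 1 (one summand per function symbol, arity giving the exponent).
N_0 = 1
N_1 = 1 + 1^2 + 1^2 = 3
N_2 = 1 + 3^2 + 3^2 = 19

19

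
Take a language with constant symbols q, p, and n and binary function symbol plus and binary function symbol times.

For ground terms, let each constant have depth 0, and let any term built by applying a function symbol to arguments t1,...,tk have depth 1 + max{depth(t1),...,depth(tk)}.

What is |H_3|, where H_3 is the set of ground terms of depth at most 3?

If N_k denotes the number of depth-≤k ground terms, the 3 constants give N_0 = 3, and each function symbol of arity r contributes N_{k-1}^r new terms at level k: N_k = 3 + N_{k-1}^2 + N_{k-1}^2.
N_0 = 3
N_1 = 3 + 3^2 + 3^2 = 21
N_2 = 3 + 21^2 + 21^2 = 885
N_3 = 3 + 885^2 + 885^2 = 1566453

1566453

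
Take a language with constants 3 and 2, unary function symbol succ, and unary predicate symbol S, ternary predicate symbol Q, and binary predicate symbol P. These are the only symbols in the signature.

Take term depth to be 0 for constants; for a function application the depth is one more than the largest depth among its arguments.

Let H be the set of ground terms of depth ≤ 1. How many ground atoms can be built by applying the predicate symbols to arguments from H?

First count ground terms of depth ≤ 1.
Count level by level. With function symbols succ/1, the terms of depth ≤ k are the 2 constants together with each function applied to depth-≤(k−1) tuples, so N_k = 2 + N_{k-1}.
N_0 = 2
N_1 = 2 + 2 = 4
So |H| = 4.
A ground atom is a predicate applied to a tuple of terms from H, so the count is the sum over predicates of |H|^arity:
  S: 4;  Q: 4^3 = 64;  P: 4^2 = 16
Total ground atoms: 4 + 64 + 16 = 84.

84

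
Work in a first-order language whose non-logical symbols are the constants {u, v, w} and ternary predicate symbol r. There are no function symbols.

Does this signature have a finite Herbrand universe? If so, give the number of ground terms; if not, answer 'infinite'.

There are no function symbols, so every ground term is one of the 3 constants.
The Herbrand universe is {u, v, w}, which is finite with 3 elements.

3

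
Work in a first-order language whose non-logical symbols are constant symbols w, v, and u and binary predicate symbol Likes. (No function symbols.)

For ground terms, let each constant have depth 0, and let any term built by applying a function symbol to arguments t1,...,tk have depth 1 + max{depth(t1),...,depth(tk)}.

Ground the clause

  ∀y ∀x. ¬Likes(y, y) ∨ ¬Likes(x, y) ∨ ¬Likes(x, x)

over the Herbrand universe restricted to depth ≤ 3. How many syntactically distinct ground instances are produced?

9

Ground terms of depth ≤ 3:
  With no function symbols every ground term is a constant, so there are exactly 3 ground terms at every depth bound.
  N_0 = 3
  N_1 = 3
  N_2 = 3
  N_3 = 3
  Explicitly: w, v, u.
So there are 3 ground terms available for substitution.
The clause has 2 distinct variables (y, x), each appearing in the body. In the free term algebra distinct substitutions yield syntactically distinct ground instances.
Number of ground instances = 3^2 = 9.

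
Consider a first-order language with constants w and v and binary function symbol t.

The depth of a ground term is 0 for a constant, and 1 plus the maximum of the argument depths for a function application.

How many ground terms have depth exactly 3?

1408

If N_k denotes the number of depth-≤k ground terms, the 2 constants give N_0 = 2, and each function symbol of arity r contributes N_{k-1}^r new terms at level k: N_k = 2 + N_{k-1}^2.
N_0 = 2
N_1 = 2 + 2^2 = 6
N_2 = 2 + 6^2 = 38
N_3 = 2 + 38^2 = 1446
Terms of depth exactly 3: N_3 − N_2 = 1446 − 38 = 1408.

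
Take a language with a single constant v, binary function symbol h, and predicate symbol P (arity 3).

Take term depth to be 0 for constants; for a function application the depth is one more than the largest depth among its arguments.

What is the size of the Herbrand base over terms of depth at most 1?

First count ground terms of depth ≤ 1.
If N_k denotes the number of depth-≤k ground terms, the 1 constant gives N_0 = 1, and each function symbol of arity r contributes N_{k-1}^r new terms at level k: N_k = 1 + N_{k-1}^2.
N_0 = 1
N_1 = 1 + 1^2 = 2
So |H| = 2.
A ground atom is a predicate applied to a tuple of terms from H, so the count is the sum over predicates of |H|^arity:
  P: 2^3 = 8
Total ground atoms: 8.

8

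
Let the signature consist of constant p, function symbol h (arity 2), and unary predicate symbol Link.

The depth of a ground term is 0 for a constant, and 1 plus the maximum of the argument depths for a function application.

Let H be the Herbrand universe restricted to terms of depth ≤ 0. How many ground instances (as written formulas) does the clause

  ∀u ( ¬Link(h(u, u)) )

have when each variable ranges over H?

Ground terms of depth ≤ 0:
  Let N_k = |{terms of depth ≤ k}|. Then N_0 = 1 and N_k = 1 + N_{k-1}^2 for k ≥ 1 (one summand per function symbol, arity giving the exponent).
  N_0 = 1
So there is exactly 1 ground term available for substitution.
The clause has 1 distinct variable (u), which appears in the body. In the free term algebra distinct substitutions yield syntactically distinct ground instances.
Number of ground instances = 1.

1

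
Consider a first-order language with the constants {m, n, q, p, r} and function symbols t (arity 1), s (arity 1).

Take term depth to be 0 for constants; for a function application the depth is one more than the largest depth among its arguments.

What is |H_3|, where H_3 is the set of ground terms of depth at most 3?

Write N_k for the number of ground terms of depth ≤ k. A term of depth ≤ k is either a constant or a function symbol applied to arguments of depth ≤ k−1, so N_k = 5 + N_{k-1} + N_{k-1}.
N_0 = 5
N_1 = 5 + 5 + 5 = 15
N_2 = 5 + 15 + 15 = 35
N_3 = 5 + 35 + 35 = 75

75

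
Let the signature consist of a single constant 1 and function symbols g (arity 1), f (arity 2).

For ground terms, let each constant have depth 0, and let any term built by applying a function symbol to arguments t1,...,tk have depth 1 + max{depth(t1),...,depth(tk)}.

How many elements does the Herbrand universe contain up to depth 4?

33673

If N_k denotes the number of depth-≤k ground terms, the 1 constant gives N_0 = 1, and each function symbol of arity r contributes N_{k-1}^r new terms at level k: N_k = 1 + N_{k-1} + N_{k-1}^2.
N_0 = 1
N_1 = 1 + 1 + 1^2 = 3
N_2 = 1 + 3 + 3^2 = 13
N_3 = 1 + 13 + 13^2 = 183
N_4 = 1 + 183 + 183^2 = 33673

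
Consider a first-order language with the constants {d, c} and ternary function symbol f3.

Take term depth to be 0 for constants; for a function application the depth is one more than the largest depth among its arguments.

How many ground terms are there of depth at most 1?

Let N_k count ground terms of depth at most k. Each non-constant term of depth ≤ k is some function symbol applied to depth-≤(k−1) arguments, giving N_k = 2 + N_{k-1}^3.
N_0 = 2
N_1 = 2 + 2^3 = 10
Explicitly: d, c, f3(d, d, d), f3(d, d, c), f3(d, c, d), f3(d, c, c), f3(c, d, d), f3(c, d, c), f3(c, c, d), f3(c, c, c).

10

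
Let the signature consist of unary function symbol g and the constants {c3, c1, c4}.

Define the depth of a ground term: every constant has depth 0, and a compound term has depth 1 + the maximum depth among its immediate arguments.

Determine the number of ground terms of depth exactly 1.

Let N_k count ground terms of depth at most k. Each non-constant term of depth ≤ k is some function symbol applied to depth-≤(k−1) arguments, giving N_k = 3 + N_{k-1}.
N_0 = 3
N_1 = 3 + 3 = 6
Terms of depth exactly 1: N_1 − N_0 = 6 − 3 = 3.

3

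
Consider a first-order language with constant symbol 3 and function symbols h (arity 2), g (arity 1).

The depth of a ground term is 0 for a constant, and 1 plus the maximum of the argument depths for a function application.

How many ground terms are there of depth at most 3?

183

If N_k denotes the number of depth-≤k ground terms, the 1 constant gives N_0 = 1, and each function symbol of arity r contributes N_{k-1}^r new terms at level k: N_k = 1 + N_{k-1}^2 + N_{k-1}.
N_0 = 1
N_1 = 1 + 1^2 + 1 = 3
N_2 = 1 + 3^2 + 3 = 13
N_3 = 1 + 13^2 + 13 = 183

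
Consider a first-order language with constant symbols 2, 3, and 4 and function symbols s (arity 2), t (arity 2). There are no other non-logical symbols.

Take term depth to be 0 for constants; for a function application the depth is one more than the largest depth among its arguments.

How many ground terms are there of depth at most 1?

Count level by level. With function symbols s/2, t/2, the terms of depth ≤ k are the 3 constants together with each function applied to depth-≤(k−1) tuples, so N_k = 3 + N_{k-1}^2 + N_{k-1}^2.
N_0 = 3
N_1 = 3 + 3^2 + 3^2 = 21

21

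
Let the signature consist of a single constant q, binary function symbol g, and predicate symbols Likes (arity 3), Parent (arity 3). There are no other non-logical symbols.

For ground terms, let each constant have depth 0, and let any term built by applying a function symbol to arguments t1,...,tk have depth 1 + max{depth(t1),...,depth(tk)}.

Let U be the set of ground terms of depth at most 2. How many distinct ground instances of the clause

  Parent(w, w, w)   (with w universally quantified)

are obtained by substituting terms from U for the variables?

Ground terms of depth ≤ 2:
  Count level by level. With function symbols g/2, the terms of depth ≤ k are the 1 constant together with each function applied to depth-≤(k−1) tuples, so N_k = 1 + N_{k-1}^2.
  N_0 = 1
  N_1 = 1 + 1^2 = 2
  N_2 = 1 + 2^2 = 5
  Explicitly: q, g(q, q), g(q, g(q, q)), g(g(q, q), q), g(g(q, q), g(q, q)).
So there are 5 ground terms available for substitution.
The variable w ranges independently over the available ground terms, and distinct assignments produce distinct instances.
Number of ground instances = 5.

5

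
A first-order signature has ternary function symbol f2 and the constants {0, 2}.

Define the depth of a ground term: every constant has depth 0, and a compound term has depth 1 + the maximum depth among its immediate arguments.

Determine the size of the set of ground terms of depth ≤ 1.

Let N_k count ground terms of depth at most k. Each non-constant term of depth ≤ k is some function symbol applied to depth-≤(k−1) arguments, giving N_k = 2 + N_{k-1}^3.
N_0 = 2
N_1 = 2 + 2^3 = 10
Explicitly: 0, 2, f2(0, 0, 0), f2(0, 0, 2), f2(0, 2, 0), f2(0, 2, 2), f2(2, 0, 0), f2(2, 0, 2), f2(2, 2, 0), f2(2, 2, 2).

10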